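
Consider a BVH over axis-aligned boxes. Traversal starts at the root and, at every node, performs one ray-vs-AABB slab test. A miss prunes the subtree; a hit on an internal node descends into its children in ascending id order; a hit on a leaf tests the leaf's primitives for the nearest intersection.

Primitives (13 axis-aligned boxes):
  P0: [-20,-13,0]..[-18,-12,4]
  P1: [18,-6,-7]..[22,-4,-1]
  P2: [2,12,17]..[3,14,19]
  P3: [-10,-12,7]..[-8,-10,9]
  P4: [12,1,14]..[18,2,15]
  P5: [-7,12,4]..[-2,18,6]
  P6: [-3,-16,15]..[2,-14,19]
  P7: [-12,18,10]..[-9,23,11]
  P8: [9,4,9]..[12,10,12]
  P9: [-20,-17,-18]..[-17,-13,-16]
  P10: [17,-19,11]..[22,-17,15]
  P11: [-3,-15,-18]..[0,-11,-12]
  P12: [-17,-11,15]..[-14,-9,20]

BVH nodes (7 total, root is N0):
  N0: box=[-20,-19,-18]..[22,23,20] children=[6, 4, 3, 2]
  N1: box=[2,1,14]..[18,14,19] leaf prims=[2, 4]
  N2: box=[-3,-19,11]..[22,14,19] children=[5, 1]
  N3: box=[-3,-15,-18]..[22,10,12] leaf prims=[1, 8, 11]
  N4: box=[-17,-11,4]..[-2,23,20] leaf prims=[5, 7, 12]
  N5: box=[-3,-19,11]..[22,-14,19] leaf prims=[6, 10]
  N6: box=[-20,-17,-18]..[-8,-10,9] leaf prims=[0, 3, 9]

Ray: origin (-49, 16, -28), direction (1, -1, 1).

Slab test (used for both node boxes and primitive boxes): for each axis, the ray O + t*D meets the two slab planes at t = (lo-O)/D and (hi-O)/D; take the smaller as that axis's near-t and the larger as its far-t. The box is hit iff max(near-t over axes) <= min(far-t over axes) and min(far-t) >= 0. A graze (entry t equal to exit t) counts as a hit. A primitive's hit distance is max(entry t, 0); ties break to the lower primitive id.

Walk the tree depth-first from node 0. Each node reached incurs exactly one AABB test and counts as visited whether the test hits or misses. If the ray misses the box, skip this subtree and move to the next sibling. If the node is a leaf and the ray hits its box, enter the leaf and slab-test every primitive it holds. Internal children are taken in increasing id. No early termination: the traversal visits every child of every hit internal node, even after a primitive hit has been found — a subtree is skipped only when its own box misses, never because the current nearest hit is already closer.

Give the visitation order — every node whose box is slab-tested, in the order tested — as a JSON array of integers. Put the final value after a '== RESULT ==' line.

Trace the traversal:
N0 x:[29,71] y:[-7,35] z:[10,48] -> hit [29,35], descend [2, 3, 4, 6]
  N2 x:[46,71] y:[2,35] z:[39,47] -> miss, prune
  N3 x:[46,71] y:[6,31] z:[10,40] -> miss, prune
  N4 x:[32,47] y:[-7,27] z:[32,48] -> miss, prune
  N6 x:[29,41] y:[26,33] z:[10,37] -> hit [29,33] leaf, test {P0@t=29, P3(miss), P9(miss)}

order=[0, 2, 3, 4, 6]  |boxes|=5  |leaves|=1  hit=P0

== RESULT ==
[0, 2, 3, 4, 6]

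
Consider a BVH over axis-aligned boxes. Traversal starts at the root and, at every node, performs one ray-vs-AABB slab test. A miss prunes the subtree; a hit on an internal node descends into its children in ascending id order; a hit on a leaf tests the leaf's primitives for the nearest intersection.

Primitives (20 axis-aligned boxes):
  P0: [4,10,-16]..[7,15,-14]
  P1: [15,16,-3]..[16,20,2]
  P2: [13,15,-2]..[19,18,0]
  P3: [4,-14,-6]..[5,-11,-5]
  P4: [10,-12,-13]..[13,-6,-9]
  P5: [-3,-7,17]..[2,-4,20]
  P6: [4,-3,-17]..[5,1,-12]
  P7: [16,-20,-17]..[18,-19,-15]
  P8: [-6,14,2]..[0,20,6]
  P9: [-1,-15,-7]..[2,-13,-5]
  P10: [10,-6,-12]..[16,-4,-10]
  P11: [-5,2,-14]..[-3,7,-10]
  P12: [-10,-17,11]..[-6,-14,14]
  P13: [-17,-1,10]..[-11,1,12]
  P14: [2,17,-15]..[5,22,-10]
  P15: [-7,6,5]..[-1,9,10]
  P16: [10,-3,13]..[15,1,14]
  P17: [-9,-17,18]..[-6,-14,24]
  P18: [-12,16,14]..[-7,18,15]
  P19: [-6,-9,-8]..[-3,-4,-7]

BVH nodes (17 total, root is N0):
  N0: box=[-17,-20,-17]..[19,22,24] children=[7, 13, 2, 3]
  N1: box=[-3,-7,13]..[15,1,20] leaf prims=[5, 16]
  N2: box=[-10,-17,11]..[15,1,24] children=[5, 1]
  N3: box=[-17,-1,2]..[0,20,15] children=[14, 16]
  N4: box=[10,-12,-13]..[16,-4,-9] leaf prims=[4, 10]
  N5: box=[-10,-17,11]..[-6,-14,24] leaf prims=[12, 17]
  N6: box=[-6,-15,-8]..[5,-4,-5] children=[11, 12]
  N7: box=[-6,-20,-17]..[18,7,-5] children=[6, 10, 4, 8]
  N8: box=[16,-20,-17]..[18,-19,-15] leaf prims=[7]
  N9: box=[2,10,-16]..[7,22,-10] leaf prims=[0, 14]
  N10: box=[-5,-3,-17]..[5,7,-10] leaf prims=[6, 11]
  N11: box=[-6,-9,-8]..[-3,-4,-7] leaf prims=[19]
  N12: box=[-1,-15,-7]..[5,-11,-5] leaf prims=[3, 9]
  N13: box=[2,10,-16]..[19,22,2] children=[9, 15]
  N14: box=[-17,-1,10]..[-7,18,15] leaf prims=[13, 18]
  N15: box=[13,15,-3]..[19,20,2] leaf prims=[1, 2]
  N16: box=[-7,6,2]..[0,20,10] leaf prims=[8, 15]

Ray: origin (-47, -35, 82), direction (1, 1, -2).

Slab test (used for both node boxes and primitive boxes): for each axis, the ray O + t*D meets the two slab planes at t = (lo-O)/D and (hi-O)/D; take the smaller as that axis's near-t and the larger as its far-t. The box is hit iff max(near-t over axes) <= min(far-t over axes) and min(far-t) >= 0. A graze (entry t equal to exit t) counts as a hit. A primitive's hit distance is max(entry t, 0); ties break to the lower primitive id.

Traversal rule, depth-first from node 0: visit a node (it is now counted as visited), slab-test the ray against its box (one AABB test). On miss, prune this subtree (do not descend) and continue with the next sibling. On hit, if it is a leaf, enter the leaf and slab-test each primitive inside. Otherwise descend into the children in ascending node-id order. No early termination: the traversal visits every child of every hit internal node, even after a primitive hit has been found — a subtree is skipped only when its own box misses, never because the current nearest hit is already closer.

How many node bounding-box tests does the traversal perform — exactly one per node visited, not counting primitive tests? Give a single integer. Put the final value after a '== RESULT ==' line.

Walk:
N0 x:[30,66] y:[15,57] z:[29,99/2] -> hit [30,99/2], descend [2, 3, 7, 13]
  N2 x:[37,62] y:[18,36] z:[29,71/2] -> miss, prune
  N3 x:[30,47] y:[34,55] z:[67/2,40] -> hit [34,40], descend [14, 16]
    N14 x:[30,40] y:[34,53] z:[67/2,36] -> hit [34,36] leaf, test {P13@t=35, P18(miss)}
    N16 x:[40,47] y:[41,55] z:[36,40] -> miss, prune
  N7 x:[41,65] y:[15,42] z:[87/2,99/2] -> miss, prune
  N13 x:[49,66] y:[45,57] z:[40,49] -> hit [49,49], descend [9, 15]
    N9 x:[49,54] y:[45,57] z:[46,49] -> hit [49,49] leaf, test {P0(miss), P14(miss)}
    N15 x:[60,66] y:[50,55] z:[40,85/2] -> miss, prune

Summary -> nodes [0, 2, 3, 14, 16, 7, 13, 9, 15]; box-tests=9; leaf-entries=2; first=P13

== RESULT ==
9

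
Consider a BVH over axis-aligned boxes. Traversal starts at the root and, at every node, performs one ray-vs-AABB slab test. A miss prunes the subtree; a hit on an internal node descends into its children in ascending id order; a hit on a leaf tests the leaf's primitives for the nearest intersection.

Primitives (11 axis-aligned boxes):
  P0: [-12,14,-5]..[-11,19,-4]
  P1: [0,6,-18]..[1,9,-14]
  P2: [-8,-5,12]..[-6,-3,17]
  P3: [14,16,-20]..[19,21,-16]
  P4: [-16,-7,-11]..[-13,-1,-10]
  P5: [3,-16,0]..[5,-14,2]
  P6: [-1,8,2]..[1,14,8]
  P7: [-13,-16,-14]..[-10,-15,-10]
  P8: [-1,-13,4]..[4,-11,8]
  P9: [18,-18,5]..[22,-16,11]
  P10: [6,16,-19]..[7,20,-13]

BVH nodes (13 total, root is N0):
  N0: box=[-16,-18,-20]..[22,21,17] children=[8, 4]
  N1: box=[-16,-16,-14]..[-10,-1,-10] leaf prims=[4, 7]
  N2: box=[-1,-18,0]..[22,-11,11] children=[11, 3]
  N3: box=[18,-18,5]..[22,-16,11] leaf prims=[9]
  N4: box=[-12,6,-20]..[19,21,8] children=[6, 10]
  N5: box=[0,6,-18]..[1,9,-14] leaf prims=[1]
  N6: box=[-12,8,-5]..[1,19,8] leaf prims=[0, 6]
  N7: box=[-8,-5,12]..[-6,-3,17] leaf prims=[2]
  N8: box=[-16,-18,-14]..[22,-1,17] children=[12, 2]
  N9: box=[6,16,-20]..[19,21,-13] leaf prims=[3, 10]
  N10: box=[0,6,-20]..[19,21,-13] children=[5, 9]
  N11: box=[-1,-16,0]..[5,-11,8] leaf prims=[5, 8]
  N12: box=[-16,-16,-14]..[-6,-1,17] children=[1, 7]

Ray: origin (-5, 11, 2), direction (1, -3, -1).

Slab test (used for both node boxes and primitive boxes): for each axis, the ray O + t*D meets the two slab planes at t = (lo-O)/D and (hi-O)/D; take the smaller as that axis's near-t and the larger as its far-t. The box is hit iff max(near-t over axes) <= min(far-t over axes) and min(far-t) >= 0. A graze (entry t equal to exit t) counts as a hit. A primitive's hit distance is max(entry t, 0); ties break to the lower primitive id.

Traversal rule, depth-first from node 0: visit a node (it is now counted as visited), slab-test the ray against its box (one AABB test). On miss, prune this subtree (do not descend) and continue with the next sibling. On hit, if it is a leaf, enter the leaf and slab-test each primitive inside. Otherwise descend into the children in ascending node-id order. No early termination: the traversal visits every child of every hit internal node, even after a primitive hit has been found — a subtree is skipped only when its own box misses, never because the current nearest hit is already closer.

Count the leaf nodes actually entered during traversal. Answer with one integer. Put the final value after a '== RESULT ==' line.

Walk:
N0 x:[-11,27] y:[-10/3,29/3] z:[-15,22] -> hit [-10/3,29/3], descend [4, 8]
  N4 x:[-7,24] y:[-10/3,5/3] z:[-6,22] -> hit [-10/3,5/3], descend [6, 10]
    N6 x:[-7,6] y:[-8/3,1] z:[-6,7] -> hit [-8/3,1] leaf, test {P0(miss), P6(miss)}
    N10 x:[5,24] y:[-10/3,5/3] z:[15,22] -> miss, prune
  N8 x:[-11,27] y:[4,29/3] z:[-15,16] -> hit [4,29/3], descend [2, 12]
    N2 x:[4,27] y:[22/3,29/3] z:[-9,2] -> miss, prune
    N12 x:[-11,-1] y:[4,9] z:[-15,16] -> miss, prune

Summary -> nodes [0, 4, 6, 10, 8, 2, 12]; box-tests=7; leaf-entries=1; first=miss

== RESULT ==
1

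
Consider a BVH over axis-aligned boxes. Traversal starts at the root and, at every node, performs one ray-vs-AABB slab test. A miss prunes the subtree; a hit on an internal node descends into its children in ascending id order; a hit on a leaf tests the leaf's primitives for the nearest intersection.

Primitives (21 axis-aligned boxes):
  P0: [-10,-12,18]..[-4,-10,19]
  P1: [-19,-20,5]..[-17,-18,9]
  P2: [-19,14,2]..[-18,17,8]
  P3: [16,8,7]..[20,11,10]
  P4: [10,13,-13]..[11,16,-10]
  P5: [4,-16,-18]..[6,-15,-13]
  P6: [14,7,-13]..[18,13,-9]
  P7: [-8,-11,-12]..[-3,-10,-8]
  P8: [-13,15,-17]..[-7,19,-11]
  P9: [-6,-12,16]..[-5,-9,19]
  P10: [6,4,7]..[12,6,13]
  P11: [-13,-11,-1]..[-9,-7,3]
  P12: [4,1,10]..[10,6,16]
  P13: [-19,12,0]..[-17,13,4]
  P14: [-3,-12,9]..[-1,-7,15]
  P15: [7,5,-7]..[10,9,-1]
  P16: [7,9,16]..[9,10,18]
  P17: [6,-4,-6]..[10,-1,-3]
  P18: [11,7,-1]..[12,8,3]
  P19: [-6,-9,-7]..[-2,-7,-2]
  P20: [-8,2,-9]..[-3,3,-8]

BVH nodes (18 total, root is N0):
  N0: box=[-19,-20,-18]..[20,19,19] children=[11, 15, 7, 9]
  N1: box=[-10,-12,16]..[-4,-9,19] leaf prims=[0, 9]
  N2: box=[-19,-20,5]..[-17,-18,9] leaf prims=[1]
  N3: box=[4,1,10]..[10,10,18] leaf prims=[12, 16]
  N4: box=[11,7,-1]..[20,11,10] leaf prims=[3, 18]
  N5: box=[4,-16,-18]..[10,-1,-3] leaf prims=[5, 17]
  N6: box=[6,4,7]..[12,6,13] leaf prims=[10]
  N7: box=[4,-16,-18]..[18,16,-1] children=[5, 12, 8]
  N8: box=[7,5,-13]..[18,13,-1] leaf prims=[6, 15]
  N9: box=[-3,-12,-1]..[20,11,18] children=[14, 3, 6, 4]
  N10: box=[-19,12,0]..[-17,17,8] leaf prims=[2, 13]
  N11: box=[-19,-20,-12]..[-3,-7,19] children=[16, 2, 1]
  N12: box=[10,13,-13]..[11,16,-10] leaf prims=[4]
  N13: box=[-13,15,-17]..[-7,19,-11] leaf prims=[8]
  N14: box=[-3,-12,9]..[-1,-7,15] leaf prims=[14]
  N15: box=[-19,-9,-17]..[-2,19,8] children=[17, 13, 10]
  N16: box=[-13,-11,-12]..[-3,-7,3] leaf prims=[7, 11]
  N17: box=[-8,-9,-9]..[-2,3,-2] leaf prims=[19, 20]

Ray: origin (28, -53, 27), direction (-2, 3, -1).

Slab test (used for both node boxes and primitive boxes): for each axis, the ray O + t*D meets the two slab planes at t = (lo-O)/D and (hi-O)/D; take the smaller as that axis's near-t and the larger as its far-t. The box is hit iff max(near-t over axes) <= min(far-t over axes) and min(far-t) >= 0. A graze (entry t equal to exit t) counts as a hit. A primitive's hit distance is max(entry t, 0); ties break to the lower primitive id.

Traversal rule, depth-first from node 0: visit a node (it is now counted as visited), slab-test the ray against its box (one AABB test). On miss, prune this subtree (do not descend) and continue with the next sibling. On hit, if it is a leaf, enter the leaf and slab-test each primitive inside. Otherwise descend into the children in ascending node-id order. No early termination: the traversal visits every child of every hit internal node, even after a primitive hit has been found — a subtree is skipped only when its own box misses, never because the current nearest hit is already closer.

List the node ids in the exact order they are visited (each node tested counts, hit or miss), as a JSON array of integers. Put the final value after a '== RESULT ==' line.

Walk:
N0 x:[4,47/2] y:[11,24] z:[8,45] -> hit [11,47/2], descend [7, 9, 11, 15]
  N7 x:[5,12] y:[37/3,23] z:[28,45] -> miss, prune
  N9 x:[4,31/2] y:[41/3,64/3] z:[9,28] -> hit [41/3,31/2], descend [3, 4, 6, 14]
    N3 x:[9,12] y:[18,21] z:[9,17] -> miss, prune
    N4 x:[4,17/2] y:[20,64/3] z:[17,28] -> miss, prune
    N6 x:[8,11] y:[19,59/3] z:[14,20] -> miss, prune
    N14 x:[29/2,31/2] y:[41/3,46/3] z:[12,18] -> hit [29/2,46/3] leaf, test {P14@t=29/2}
  N11 x:[31/2,47/2] y:[11,46/3] z:[8,39] -> miss, prune
  N15 x:[15,47/2] y:[44/3,24] z:[19,44] -> hit [19,47/2], descend [10, 13, 17]
    N10 x:[45/2,47/2] y:[65/3,70/3] z:[19,27] -> hit [45/2,70/3] leaf, test {P2@t=23, P13(miss)}
    N13 x:[35/2,41/2] y:[68/3,24] z:[38,44] -> miss, prune
    N17 x:[15,18] y:[44/3,56/3] z:[29,36] -> miss, prune

order=[0, 7, 9, 3, 4, 6, 14, 11, 15, 10, 13, 17]  |boxes|=12  |leaves|=2  hit=P14

== RESULT ==
[0, 7, 9, 3, 4, 6, 14, 11, 15, 10, 13, 17]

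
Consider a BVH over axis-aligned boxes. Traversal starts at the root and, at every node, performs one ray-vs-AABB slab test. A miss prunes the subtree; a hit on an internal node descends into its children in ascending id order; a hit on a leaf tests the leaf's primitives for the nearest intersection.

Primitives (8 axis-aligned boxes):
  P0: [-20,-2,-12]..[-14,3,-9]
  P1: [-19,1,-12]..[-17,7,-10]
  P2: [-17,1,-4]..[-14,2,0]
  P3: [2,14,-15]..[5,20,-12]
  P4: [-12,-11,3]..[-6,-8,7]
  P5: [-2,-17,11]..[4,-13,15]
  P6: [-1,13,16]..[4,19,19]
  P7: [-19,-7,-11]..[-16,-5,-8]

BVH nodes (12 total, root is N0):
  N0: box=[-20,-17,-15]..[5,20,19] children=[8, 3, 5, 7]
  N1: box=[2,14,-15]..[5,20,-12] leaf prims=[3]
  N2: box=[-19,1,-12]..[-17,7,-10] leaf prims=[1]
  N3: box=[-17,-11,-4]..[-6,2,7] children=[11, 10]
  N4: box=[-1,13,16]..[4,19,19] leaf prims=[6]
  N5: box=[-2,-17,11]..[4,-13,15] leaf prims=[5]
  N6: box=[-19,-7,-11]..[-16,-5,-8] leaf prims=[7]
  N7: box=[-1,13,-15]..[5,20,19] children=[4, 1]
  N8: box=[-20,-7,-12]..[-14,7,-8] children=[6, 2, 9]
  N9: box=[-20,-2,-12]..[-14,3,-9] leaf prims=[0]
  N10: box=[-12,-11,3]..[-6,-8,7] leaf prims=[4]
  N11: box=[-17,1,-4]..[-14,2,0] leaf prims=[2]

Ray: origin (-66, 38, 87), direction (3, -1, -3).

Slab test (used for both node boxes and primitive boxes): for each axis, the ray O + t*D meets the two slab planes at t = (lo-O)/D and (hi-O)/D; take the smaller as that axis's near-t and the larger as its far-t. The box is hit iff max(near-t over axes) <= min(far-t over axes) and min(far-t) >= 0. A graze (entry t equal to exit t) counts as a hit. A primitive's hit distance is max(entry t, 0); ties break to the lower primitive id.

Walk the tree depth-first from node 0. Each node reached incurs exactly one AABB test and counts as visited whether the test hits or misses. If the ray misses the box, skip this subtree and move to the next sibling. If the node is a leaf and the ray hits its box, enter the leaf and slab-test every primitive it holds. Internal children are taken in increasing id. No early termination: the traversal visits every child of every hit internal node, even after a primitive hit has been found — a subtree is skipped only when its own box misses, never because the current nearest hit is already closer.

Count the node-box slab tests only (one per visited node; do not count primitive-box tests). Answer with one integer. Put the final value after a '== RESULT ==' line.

Traverse from the root:
N0 x:[46/3,71/3] y:[18,55] z:[68/3,34] -> hit [68/3,71/3], descend [3, 5, 7, 8]
  N3 x:[49/3,20] y:[36,49] z:[80/3,91/3] -> miss, prune
  N5 x:[64/3,70/3] y:[51,55] z:[24,76/3] -> miss, prune
  N7 x:[65/3,71/3] y:[18,25] z:[68/3,34] -> hit [68/3,71/3], descend [1, 4]
    N1 x:[68/3,71/3] y:[18,24] z:[33,34] -> miss, prune
    N4 x:[65/3,70/3] y:[19,25] z:[68/3,71/3] -> hit [68/3,70/3] leaf, test {P6@t=68/3}
  N8 x:[46/3,52/3] y:[31,45] z:[95/3,33] -> miss, prune

Visited [0, 3, 5, 7, 1, 4, 8]. Tests: 7 box, 1 leaf. Nearest: P6.

== RESULT ==
7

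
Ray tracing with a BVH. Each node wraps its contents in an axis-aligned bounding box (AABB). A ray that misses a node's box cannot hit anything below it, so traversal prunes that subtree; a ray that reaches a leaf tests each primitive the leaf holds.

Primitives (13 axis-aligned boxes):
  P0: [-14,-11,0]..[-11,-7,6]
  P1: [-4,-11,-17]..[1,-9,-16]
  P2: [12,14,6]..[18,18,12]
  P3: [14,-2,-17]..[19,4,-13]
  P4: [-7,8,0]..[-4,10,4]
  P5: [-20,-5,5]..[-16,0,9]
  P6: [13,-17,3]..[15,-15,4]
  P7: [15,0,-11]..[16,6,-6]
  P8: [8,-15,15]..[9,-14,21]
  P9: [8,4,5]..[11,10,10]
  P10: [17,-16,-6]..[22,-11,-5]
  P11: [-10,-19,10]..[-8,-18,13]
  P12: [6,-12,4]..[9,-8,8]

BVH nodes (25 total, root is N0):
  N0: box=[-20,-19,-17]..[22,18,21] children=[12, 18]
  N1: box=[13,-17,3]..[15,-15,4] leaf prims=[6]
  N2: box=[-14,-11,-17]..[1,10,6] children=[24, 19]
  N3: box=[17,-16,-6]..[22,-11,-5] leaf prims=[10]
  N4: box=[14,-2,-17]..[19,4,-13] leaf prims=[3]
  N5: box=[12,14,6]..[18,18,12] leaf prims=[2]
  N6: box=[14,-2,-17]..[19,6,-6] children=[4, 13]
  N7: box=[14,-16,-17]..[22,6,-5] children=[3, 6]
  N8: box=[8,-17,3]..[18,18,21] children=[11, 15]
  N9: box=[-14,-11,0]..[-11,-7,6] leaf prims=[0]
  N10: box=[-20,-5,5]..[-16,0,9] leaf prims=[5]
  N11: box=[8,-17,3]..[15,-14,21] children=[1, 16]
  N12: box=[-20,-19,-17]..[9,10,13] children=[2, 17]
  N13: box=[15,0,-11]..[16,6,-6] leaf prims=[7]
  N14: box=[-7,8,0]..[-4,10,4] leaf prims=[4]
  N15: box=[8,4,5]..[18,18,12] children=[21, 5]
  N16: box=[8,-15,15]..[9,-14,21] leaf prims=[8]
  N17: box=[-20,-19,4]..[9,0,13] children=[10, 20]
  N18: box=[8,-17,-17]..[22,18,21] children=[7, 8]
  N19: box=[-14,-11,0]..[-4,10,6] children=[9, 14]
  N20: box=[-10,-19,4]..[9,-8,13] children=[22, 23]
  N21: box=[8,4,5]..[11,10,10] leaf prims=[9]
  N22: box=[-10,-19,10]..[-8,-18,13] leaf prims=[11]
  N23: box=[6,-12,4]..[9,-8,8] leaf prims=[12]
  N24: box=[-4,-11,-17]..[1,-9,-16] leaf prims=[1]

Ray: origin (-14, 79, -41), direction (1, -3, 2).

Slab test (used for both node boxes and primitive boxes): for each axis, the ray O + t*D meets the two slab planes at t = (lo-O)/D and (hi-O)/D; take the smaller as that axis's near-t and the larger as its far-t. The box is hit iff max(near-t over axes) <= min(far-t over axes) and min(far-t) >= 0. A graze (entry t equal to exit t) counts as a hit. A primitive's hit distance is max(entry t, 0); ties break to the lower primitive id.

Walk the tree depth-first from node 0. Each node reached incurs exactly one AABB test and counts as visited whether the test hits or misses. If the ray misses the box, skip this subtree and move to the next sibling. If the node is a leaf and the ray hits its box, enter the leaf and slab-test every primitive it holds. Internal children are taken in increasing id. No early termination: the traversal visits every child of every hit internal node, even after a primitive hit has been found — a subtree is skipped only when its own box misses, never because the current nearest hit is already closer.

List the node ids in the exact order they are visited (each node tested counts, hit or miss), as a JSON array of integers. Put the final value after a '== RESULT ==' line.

Trace the traversal:
N0 x:[-6,36] y:[61/3,98/3] z:[12,31] -> hit [61/3,31], descend [12, 18]
  N12 x:[-6,23] y:[23,98/3] z:[12,27] -> hit [23,23], descend [2, 17]
    N2 x:[0,15] y:[23,30] z:[12,47/2] -> miss, prune
    N17 x:[-6,23] y:[79/3,98/3] z:[45/2,27] -> miss, prune
  N18 x:[22,36] y:[61/3,32] z:[12,31] -> hit [22,31], descend [7, 8]
    N7 x:[28,36] y:[73/3,95/3] z:[12,18] -> miss, prune
    N8 x:[22,32] y:[61/3,32] z:[22,31] -> hit [22,31], descend [11, 15]
      N11 x:[22,29] y:[31,32] z:[22,31] -> miss, prune
      N15 x:[22,32] y:[61/3,25] z:[23,53/2] -> hit [23,25], descend [5, 21]
        N5 x:[26,32] y:[61/3,65/3] z:[47/2,53/2] -> miss, prune
        N21 x:[22,25] y:[23,25] z:[23,51/2] -> hit [23,25] leaf, test {P9@t=23}

Visited [0, 12, 2, 17, 18, 7, 8, 11, 15, 5, 21]. Tests: 11 box, 1 leaf. Nearest: P9.

== RESULT ==
[0, 12, 2, 17, 18, 7, 8, 11, 15, 5, 21]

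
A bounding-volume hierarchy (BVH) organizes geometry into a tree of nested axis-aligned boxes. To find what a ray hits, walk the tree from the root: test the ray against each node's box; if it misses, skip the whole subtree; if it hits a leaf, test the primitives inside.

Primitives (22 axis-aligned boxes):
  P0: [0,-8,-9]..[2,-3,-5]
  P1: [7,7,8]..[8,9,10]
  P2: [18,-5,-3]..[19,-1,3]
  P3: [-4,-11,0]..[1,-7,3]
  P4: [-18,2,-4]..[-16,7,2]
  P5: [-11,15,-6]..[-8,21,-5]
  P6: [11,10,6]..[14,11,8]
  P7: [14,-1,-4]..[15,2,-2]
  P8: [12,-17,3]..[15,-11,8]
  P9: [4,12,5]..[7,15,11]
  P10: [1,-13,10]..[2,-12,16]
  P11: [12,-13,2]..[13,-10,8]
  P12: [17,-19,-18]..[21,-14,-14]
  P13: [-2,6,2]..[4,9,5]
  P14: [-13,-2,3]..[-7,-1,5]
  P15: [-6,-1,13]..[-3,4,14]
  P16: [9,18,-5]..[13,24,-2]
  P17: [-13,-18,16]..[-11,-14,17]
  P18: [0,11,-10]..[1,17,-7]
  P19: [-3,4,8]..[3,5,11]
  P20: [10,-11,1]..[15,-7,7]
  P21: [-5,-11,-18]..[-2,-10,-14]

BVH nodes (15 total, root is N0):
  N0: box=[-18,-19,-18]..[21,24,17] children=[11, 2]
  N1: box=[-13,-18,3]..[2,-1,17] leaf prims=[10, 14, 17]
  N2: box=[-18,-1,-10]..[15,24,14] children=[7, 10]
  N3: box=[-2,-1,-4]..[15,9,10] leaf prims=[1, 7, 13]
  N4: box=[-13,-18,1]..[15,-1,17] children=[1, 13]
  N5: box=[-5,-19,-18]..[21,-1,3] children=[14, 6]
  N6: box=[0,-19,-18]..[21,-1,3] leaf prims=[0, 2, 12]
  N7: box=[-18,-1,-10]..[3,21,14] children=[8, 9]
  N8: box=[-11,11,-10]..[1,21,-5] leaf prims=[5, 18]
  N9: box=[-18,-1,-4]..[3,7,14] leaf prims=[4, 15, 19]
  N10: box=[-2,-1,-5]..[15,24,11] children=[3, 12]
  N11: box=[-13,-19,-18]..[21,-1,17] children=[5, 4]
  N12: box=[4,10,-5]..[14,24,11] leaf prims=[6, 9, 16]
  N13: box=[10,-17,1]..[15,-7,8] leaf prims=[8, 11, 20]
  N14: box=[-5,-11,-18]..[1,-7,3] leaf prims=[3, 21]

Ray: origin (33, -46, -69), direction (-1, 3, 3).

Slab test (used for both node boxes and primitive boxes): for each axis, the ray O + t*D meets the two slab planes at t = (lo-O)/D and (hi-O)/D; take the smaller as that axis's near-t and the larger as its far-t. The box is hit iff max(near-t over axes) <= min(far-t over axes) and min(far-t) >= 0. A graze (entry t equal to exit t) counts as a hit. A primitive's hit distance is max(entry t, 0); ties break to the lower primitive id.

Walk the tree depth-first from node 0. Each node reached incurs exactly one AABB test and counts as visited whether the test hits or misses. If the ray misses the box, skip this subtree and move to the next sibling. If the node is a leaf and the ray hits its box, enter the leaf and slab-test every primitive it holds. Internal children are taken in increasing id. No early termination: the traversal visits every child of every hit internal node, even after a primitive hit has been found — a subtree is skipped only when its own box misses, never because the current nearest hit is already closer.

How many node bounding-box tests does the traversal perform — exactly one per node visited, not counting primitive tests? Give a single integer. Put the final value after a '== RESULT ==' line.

Trace the traversal:
N0 x:[12,51] y:[9,70/3] z:[17,86/3] -> hit [17,70/3], descend [2, 11]
  N2 x:[18,51] y:[15,70/3] z:[59/3,83/3] -> hit [59/3,70/3], descend [7, 10]
    N7 x:[30,51] y:[15,67/3] z:[59/3,83/3] -> miss, prune
    N10 x:[18,35] y:[15,70/3] z:[64/3,80/3] -> hit [64/3,70/3], descend [3, 12]
      N3 x:[18,35] y:[15,55/3] z:[65/3,79/3] -> miss, prune
      N12 x:[19,29] y:[56/3,70/3] z:[64/3,80/3] -> hit [64/3,70/3] leaf, test {P6(miss), P9(miss), P16@t=64/3}
  N11 x:[12,46] y:[9,15] z:[17,86/3] -> miss, prune

7 AABB tests over nodes [0, 2, 7, 10, 3, 12, 11]; 1 leaf entered; closest P16.

== RESULT ==
7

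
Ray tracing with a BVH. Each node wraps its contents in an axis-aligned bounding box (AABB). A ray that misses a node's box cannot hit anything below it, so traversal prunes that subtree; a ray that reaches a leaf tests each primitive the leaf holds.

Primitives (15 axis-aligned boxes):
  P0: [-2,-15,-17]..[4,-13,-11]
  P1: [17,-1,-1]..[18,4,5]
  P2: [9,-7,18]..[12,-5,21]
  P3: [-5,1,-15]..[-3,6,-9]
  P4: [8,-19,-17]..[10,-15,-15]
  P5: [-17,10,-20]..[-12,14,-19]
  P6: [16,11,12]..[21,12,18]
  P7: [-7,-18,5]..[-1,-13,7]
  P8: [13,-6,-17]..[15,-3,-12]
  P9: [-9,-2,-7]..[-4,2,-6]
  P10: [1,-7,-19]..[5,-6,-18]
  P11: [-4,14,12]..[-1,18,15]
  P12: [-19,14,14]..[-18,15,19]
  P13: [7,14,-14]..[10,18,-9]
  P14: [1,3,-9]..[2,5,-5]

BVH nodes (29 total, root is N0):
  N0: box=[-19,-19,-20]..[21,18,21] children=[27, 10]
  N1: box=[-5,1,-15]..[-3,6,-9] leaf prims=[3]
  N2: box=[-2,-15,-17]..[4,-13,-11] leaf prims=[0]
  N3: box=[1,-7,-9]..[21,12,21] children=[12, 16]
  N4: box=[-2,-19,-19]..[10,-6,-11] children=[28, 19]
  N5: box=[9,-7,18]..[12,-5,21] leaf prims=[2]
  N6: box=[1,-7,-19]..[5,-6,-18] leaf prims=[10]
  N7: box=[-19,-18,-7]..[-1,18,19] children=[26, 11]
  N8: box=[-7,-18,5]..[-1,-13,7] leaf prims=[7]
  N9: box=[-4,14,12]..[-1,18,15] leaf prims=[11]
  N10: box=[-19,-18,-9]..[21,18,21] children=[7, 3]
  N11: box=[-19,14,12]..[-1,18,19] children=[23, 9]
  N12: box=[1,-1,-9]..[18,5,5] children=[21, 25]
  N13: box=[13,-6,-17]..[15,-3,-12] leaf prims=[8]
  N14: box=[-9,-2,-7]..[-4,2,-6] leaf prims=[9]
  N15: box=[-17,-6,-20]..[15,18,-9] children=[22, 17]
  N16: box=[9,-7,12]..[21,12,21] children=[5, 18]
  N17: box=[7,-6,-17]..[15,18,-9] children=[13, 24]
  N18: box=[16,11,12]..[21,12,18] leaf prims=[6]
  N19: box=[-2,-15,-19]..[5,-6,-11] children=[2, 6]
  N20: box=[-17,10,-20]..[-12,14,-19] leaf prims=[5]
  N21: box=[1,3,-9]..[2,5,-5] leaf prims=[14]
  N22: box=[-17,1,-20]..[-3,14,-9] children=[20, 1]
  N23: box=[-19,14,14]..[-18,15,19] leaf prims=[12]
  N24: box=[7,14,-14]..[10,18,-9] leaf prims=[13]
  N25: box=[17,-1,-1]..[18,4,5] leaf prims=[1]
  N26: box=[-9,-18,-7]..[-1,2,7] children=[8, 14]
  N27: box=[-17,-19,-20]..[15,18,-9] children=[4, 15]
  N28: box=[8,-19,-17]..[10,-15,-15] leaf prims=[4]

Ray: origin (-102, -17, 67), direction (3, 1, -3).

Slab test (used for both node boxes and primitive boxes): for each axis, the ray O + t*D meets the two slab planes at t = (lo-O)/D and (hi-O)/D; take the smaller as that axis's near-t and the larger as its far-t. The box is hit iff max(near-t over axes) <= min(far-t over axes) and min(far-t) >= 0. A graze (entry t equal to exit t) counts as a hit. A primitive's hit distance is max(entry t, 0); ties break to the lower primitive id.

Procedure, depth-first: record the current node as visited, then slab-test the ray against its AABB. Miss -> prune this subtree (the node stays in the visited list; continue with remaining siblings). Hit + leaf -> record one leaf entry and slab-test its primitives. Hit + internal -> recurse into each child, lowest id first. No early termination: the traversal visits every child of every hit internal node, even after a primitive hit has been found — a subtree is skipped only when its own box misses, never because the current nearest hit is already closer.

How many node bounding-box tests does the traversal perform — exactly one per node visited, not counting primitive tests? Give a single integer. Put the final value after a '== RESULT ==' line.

Traverse from the root:
N0 x:[83/3,41] y:[-2,35] z:[46/3,29] -> hit [83/3,29], descend [10, 27]
  N10 x:[83/3,41] y:[-1,35] z:[46/3,76/3] -> miss, prune
  N27 x:[85/3,39] y:[-2,35] z:[76/3,29] -> hit [85/3,29], descend [4, 15]
    N4 x:[100/3,112/3] y:[-2,11] z:[26,86/3] -> miss, prune
    N15 x:[85/3,39] y:[11,35] z:[76/3,29] -> hit [85/3,29], descend [17, 22]
      N17 x:[109/3,39] y:[11,35] z:[76/3,28] -> miss, prune
      N22 x:[85/3,33] y:[18,31] z:[76/3,29] -> hit [85/3,29], descend [1, 20]
        N1 x:[97/3,33] y:[18,23] z:[76/3,82/3] -> miss, prune
        N20 x:[85/3,30] y:[27,31] z:[86/3,29] -> hit [86/3,29] leaf, test {P5@t=86/3}

Visited [0, 10, 27, 4, 15, 17, 22, 1, 20]. Tests: 9 box, 1 leaf. Nearest: P5.

== RESULT ==
9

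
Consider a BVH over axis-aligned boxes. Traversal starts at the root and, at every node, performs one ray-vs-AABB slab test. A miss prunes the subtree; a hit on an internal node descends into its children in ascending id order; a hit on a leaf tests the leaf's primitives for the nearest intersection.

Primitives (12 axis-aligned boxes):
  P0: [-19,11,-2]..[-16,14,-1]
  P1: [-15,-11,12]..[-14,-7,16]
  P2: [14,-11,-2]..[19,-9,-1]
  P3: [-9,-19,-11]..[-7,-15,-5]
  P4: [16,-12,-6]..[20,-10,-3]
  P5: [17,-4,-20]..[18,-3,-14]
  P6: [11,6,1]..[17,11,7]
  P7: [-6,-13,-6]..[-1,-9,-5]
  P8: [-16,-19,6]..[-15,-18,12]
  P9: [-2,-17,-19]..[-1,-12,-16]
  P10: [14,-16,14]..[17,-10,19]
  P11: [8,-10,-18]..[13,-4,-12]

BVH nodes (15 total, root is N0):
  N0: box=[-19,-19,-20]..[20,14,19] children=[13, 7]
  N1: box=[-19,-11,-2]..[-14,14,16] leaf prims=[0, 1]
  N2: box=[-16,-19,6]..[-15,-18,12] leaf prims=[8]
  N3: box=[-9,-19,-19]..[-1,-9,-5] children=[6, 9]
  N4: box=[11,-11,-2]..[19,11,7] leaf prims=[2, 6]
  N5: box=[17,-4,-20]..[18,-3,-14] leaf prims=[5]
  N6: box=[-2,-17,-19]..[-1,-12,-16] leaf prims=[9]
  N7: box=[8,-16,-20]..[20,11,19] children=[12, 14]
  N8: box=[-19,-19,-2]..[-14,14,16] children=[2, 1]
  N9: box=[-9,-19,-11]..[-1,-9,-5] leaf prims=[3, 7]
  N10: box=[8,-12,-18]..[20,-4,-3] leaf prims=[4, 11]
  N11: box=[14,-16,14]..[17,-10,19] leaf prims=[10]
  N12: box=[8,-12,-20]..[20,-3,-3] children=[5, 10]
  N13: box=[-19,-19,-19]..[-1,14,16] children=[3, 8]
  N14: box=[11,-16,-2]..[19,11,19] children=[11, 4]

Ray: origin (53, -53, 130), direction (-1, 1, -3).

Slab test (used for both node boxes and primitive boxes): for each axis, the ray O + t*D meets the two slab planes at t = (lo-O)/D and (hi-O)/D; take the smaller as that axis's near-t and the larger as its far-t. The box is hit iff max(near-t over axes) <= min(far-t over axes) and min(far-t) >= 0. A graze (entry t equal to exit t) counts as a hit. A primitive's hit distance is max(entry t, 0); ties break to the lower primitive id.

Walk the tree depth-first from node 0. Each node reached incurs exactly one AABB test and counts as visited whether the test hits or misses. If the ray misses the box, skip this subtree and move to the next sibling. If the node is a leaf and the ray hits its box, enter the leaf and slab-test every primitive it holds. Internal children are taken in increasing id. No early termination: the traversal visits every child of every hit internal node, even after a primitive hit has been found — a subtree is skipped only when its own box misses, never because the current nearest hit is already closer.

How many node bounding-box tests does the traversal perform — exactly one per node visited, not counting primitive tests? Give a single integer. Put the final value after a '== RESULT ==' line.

Traverse from the root:
N0 x:[33,72] y:[34,67] z:[37,50] -> hit [37,50], descend [7, 13]
  N7 x:[33,45] y:[37,64] z:[37,50] -> hit [37,45], descend [12, 14]
    N12 x:[33,45] y:[41,50] z:[133/3,50] -> hit [133/3,45], descend [5, 10]
      N5 x:[35,36] y:[49,50] z:[48,50] -> miss, prune
      N10 x:[33,45] y:[41,49] z:[133/3,148/3] -> hit [133/3,45] leaf, test {P4(miss), P11(miss)}
    N14 x:[34,42] y:[37,64] z:[37,44] -> hit [37,42], descend [4, 11]
      N4 x:[34,42] y:[42,64] z:[41,44] -> hit [42,42] leaf, test {P2(miss), P6(miss)}
      N11 x:[36,39] y:[37,43] z:[37,116/3] -> hit [37,116/3] leaf, test {P10@t=37}
  N13 x:[54,72] y:[34,67] z:[38,149/3] -> miss, prune

order=[0, 7, 12, 5, 10, 14, 4, 11, 13]  |boxes|=9  |leaves|=3  hit=P10

== RESULT ==
9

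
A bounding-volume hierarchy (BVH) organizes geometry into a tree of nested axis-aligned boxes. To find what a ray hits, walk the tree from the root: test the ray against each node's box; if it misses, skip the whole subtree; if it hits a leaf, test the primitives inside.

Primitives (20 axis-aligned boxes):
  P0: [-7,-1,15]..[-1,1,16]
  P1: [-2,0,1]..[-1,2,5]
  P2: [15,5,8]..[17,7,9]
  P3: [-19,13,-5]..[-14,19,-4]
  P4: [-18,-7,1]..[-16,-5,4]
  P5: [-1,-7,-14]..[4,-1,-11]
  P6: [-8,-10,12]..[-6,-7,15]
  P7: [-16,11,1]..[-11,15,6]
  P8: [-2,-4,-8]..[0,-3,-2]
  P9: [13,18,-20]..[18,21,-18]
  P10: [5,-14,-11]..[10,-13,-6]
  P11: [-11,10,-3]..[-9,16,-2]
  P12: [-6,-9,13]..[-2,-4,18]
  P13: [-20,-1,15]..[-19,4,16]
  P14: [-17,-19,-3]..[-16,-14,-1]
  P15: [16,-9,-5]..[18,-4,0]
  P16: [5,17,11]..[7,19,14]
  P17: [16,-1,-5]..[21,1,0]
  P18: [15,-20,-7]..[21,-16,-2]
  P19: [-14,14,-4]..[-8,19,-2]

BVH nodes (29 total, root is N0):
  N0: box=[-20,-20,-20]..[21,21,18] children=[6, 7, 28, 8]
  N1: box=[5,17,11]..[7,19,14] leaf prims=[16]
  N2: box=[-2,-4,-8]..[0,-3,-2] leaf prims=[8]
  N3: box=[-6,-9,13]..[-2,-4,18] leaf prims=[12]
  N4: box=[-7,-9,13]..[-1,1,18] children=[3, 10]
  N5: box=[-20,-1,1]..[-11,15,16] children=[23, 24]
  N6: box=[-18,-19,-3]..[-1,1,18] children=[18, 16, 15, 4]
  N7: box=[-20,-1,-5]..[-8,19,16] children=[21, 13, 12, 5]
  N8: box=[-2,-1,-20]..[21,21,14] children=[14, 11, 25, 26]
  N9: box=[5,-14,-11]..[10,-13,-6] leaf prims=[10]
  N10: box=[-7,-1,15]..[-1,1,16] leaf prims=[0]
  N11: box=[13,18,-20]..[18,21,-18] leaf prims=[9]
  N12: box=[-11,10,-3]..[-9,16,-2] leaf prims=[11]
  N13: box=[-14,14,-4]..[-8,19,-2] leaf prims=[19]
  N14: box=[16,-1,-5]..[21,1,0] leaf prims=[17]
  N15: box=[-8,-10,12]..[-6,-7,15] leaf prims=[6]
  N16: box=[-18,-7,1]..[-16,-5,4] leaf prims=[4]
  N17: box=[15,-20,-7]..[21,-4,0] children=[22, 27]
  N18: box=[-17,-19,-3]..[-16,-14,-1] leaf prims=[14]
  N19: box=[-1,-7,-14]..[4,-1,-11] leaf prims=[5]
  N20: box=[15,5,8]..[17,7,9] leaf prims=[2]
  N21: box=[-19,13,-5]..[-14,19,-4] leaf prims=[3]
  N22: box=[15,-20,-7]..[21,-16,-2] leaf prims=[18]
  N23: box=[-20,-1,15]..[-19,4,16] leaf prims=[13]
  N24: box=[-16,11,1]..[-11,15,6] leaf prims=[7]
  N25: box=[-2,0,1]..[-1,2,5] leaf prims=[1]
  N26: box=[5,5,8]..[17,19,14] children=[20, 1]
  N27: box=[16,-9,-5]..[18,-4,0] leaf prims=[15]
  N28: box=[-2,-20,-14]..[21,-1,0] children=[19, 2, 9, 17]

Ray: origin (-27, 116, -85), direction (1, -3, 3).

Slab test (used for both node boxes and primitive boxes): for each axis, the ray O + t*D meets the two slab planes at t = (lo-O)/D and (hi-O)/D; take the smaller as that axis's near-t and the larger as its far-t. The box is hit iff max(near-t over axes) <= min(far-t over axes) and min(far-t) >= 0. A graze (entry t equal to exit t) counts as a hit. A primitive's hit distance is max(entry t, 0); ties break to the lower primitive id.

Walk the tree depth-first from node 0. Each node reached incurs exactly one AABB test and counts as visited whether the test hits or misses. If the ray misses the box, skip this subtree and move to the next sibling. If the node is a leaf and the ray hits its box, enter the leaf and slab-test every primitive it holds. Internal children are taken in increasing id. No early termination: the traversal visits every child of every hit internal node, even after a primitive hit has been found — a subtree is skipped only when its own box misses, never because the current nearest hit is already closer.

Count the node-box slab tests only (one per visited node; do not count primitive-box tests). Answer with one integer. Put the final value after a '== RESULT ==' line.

Trace the traversal:
N0 x:[7,48] y:[95/3,136/3] z:[65/3,103/3] -> hit [95/3,103/3], descend [6, 7, 8, 28]
  N6 x:[9,26] y:[115/3,45] z:[82/3,103/3] -> miss, prune
  N7 x:[7,19] y:[97/3,39] z:[80/3,101/3] -> miss, prune
  N8 x:[25,48] y:[95/3,39] z:[65/3,33] -> hit [95/3,33], descend [11, 14, 25, 26]
    N11 x:[40,45] y:[95/3,98/3] z:[65/3,67/3] -> miss, prune
    N14 x:[43,48] y:[115/3,39] z:[80/3,85/3] -> miss, prune
    N25 x:[25,26] y:[38,116/3] z:[86/3,30] -> miss, prune
    N26 x:[32,44] y:[97/3,37] z:[31,33] -> hit [97/3,33], descend [1, 20]
      N1 x:[32,34] y:[97/3,33] z:[32,33] -> hit [97/3,33] leaf, test {P16@t=97/3}
      N20 x:[42,44] y:[109/3,37] z:[31,94/3] -> miss, prune
  N28 x:[25,48] y:[39,136/3] z:[71/3,85/3] -> miss, prune

order=[0, 6, 7, 8, 11, 14, 25, 26, 1, 20, 28]  |boxes|=11  |leaves|=1  hit=P16

== RESULT ==
11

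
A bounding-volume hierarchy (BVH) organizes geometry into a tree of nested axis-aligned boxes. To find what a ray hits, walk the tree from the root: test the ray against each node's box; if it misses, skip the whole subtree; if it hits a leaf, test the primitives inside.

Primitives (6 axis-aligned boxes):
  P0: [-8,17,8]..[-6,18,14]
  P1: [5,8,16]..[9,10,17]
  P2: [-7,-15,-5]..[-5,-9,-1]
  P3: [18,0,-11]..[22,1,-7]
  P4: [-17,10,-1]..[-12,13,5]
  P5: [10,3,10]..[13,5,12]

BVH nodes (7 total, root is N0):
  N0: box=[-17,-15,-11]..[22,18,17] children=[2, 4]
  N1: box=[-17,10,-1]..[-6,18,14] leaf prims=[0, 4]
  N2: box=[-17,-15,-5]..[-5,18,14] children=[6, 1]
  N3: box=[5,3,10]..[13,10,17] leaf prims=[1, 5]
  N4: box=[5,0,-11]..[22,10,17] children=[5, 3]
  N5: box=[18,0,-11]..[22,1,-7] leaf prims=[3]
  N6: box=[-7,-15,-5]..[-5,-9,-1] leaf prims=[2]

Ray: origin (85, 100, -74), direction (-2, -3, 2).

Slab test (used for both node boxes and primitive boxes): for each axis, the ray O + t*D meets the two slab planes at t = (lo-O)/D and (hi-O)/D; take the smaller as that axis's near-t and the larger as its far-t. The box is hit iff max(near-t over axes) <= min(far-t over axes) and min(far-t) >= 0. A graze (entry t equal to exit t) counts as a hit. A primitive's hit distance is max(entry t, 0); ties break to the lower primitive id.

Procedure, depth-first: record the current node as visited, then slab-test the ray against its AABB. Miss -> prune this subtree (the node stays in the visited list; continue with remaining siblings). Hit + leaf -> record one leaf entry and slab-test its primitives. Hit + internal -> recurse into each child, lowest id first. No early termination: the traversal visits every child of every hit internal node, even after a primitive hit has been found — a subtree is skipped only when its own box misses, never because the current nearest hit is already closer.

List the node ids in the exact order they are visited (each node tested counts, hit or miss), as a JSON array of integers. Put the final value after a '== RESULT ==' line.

Walk:
N0 x:[63/2,51] y:[82/3,115/3] z:[63/2,91/2] -> hit [63/2,115/3], descend [2, 4]
  N2 x:[45,51] y:[82/3,115/3] z:[69/2,44] -> miss, prune
  N4 x:[63/2,40] y:[30,100/3] z:[63/2,91/2] -> hit [63/2,100/3], descend [3, 5]
    N3 x:[36,40] y:[30,97/3] z:[42,91/2] -> miss, prune
    N5 x:[63/2,67/2] y:[33,100/3] z:[63/2,67/2] -> hit [33,100/3] leaf, test {P3@t=33}

5 AABB tests over nodes [0, 2, 4, 3, 5]; 1 leaf entered; closest P3.

== RESULT ==
[0, 2, 4, 3, 5]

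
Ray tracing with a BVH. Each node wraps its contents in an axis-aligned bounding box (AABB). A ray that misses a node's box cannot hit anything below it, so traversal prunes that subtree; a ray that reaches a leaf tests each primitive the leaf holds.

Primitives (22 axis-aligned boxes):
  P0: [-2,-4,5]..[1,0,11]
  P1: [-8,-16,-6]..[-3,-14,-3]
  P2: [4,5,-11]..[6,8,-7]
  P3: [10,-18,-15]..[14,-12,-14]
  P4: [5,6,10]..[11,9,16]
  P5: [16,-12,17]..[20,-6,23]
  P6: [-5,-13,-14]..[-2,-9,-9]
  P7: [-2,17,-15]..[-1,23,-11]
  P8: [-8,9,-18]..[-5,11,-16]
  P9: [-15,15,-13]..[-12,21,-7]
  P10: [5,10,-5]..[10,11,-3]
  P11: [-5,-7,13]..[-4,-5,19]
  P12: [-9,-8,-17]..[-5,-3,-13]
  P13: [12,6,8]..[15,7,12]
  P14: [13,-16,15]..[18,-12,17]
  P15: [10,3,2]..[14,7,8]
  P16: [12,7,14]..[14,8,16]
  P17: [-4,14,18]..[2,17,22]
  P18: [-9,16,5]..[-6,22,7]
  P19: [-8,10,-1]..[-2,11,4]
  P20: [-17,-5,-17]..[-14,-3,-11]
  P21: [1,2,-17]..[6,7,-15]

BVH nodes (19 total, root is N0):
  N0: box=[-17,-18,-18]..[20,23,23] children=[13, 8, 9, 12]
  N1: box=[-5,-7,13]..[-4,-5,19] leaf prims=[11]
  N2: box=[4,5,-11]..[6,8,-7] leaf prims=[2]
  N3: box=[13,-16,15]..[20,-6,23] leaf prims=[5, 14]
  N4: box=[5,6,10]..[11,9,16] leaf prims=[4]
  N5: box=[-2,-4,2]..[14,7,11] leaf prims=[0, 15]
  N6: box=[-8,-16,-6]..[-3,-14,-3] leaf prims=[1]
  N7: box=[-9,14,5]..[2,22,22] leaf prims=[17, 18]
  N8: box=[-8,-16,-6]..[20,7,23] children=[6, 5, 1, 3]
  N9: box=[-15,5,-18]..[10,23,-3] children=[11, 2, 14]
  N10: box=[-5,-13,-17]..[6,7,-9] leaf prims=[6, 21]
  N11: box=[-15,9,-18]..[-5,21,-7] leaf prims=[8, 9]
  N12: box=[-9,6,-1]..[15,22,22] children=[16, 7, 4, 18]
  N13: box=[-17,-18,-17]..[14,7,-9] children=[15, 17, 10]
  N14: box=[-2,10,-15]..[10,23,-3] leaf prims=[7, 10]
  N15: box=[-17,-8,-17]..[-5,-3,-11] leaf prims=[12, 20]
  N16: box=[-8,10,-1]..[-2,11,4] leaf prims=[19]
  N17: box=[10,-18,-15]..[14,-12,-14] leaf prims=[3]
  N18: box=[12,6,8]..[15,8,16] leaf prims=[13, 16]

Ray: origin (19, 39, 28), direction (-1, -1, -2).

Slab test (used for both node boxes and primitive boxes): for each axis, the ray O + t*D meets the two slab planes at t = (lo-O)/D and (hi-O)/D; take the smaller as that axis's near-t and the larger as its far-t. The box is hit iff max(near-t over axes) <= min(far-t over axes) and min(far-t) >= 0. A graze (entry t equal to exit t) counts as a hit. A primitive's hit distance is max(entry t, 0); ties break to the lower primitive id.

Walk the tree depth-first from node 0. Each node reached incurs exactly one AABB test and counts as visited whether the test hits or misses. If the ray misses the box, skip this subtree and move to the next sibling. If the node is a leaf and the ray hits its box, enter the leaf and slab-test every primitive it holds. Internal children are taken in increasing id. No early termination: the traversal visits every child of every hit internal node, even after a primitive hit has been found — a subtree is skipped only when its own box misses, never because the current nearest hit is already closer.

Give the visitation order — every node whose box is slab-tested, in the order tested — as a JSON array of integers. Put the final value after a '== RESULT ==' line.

Trace the traversal:
N0 x:[-1,36] y:[16,57] z:[5/2,23] -> hit [16,23], descend [8, 9, 12, 13]
  N8 x:[-1,27] y:[32,55] z:[5/2,17] -> miss, prune
  N9 x:[9,34] y:[16,34] z:[31/2,23] -> hit [16,23], descend [2, 11, 14]
    N2 x:[13,15] y:[31,34] z:[35/2,39/2] -> miss, prune
    N11 x:[24,34] y:[18,30] z:[35/2,23] -> miss, prune
    N14 x:[9,21] y:[16,29] z:[31/2,43/2] -> hit [16,21] leaf, test {P7@t=20, P10(miss)}
  N12 x:[4,28] y:[17,33] z:[3,29/2] -> miss, prune
  N13 x:[5,36] y:[32,57] z:[37/2,45/2] -> miss, prune

order=[0, 8, 9, 2, 11, 14, 12, 13]  |boxes|=8  |leaves|=1  hit=P7

== RESULT ==
[0, 8, 9, 2, 11, 14, 12, 13]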